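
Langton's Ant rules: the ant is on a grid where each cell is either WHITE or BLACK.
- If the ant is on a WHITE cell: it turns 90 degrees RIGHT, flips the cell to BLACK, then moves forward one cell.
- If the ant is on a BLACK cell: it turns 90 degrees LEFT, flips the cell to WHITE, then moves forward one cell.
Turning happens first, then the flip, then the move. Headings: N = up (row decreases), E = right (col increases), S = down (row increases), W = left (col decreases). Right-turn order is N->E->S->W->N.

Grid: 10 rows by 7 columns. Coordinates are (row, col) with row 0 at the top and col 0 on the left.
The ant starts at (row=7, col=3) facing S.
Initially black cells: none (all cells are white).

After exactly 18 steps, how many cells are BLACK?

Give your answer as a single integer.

Answer: 6

Derivation:
Step 1: on WHITE (7,3): turn R to W, flip to black, move to (7,2). |black|=1
Step 2: on WHITE (7,2): turn R to N, flip to black, move to (6,2). |black|=2
Step 3: on WHITE (6,2): turn R to E, flip to black, move to (6,3). |black|=3
Step 4: on WHITE (6,3): turn R to S, flip to black, move to (7,3). |black|=4
Step 5: on BLACK (7,3): turn L to E, flip to white, move to (7,4). |black|=3
Step 6: on WHITE (7,4): turn R to S, flip to black, move to (8,4). |black|=4
Step 7: on WHITE (8,4): turn R to W, flip to black, move to (8,3). |black|=5
Step 8: on WHITE (8,3): turn R to N, flip to black, move to (7,3). |black|=6
Step 9: on WHITE (7,3): turn R to E, flip to black, move to (7,4). |black|=7
Step 10: on BLACK (7,4): turn L to N, flip to white, move to (6,4). |black|=6
Step 11: on WHITE (6,4): turn R to E, flip to black, move to (6,5). |black|=7
Step 12: on WHITE (6,5): turn R to S, flip to black, move to (7,5). |black|=8
Step 13: on WHITE (7,5): turn R to W, flip to black, move to (7,4). |black|=9
Step 14: on WHITE (7,4): turn R to N, flip to black, move to (6,4). |black|=10
Step 15: on BLACK (6,4): turn L to W, flip to white, move to (6,3). |black|=9
Step 16: on BLACK (6,3): turn L to S, flip to white, move to (7,3). |black|=8
Step 17: on BLACK (7,3): turn L to E, flip to white, move to (7,4). |black|=7
Step 18: on BLACK (7,4): turn L to N, flip to white, move to (6,4). |black|=6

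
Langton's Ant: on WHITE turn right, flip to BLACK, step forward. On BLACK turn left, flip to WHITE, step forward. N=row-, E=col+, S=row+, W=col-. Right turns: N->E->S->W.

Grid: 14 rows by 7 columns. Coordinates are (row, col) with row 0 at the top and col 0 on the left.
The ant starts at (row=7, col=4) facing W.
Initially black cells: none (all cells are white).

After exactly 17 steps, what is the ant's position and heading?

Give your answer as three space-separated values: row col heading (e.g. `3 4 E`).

Answer: 8 4 S

Derivation:
Step 1: on WHITE (7,4): turn R to N, flip to black, move to (6,4). |black|=1
Step 2: on WHITE (6,4): turn R to E, flip to black, move to (6,5). |black|=2
Step 3: on WHITE (6,5): turn R to S, flip to black, move to (7,5). |black|=3
Step 4: on WHITE (7,5): turn R to W, flip to black, move to (7,4). |black|=4
Step 5: on BLACK (7,4): turn L to S, flip to white, move to (8,4). |black|=3
Step 6: on WHITE (8,4): turn R to W, flip to black, move to (8,3). |black|=4
Step 7: on WHITE (8,3): turn R to N, flip to black, move to (7,3). |black|=5
Step 8: on WHITE (7,3): turn R to E, flip to black, move to (7,4). |black|=6
Step 9: on WHITE (7,4): turn R to S, flip to black, move to (8,4). |black|=7
Step 10: on BLACK (8,4): turn L to E, flip to white, move to (8,5). |black|=6
Step 11: on WHITE (8,5): turn R to S, flip to black, move to (9,5). |black|=7
Step 12: on WHITE (9,5): turn R to W, flip to black, move to (9,4). |black|=8
Step 13: on WHITE (9,4): turn R to N, flip to black, move to (8,4). |black|=9
Step 14: on WHITE (8,4): turn R to E, flip to black, move to (8,5). |black|=10
Step 15: on BLACK (8,5): turn L to N, flip to white, move to (7,5). |black|=9
Step 16: on BLACK (7,5): turn L to W, flip to white, move to (7,4). |black|=8
Step 17: on BLACK (7,4): turn L to S, flip to white, move to (8,4). |black|=7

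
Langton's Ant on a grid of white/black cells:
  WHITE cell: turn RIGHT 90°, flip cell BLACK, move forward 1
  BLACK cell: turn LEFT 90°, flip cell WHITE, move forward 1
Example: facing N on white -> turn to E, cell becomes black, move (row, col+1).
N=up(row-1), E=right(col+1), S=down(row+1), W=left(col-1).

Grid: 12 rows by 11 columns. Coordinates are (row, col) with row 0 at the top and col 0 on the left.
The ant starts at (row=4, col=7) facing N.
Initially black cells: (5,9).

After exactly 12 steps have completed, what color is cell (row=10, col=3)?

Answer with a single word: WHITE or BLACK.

Answer: WHITE

Derivation:
Step 1: on WHITE (4,7): turn R to E, flip to black, move to (4,8). |black|=2
Step 2: on WHITE (4,8): turn R to S, flip to black, move to (5,8). |black|=3
Step 3: on WHITE (5,8): turn R to W, flip to black, move to (5,7). |black|=4
Step 4: on WHITE (5,7): turn R to N, flip to black, move to (4,7). |black|=5
Step 5: on BLACK (4,7): turn L to W, flip to white, move to (4,6). |black|=4
Step 6: on WHITE (4,6): turn R to N, flip to black, move to (3,6). |black|=5
Step 7: on WHITE (3,6): turn R to E, flip to black, move to (3,7). |black|=6
Step 8: on WHITE (3,7): turn R to S, flip to black, move to (4,7). |black|=7
Step 9: on WHITE (4,7): turn R to W, flip to black, move to (4,6). |black|=8
Step 10: on BLACK (4,6): turn L to S, flip to white, move to (5,6). |black|=7
Step 11: on WHITE (5,6): turn R to W, flip to black, move to (5,5). |black|=8
Step 12: on WHITE (5,5): turn R to N, flip to black, move to (4,5). |black|=9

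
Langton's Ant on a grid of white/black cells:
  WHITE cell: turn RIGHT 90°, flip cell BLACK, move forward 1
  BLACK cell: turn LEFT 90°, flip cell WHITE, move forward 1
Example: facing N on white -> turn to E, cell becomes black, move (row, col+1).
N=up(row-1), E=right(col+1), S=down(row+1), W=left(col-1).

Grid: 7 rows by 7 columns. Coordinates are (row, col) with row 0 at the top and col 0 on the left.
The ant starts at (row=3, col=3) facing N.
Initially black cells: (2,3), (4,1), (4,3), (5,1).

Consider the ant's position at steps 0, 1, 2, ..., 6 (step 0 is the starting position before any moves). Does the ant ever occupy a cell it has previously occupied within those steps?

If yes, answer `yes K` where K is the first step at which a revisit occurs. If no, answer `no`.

Step 1: on WHITE (3,3): turn R to E, flip to black, move to (3,4). |black|=5 — new cell
Step 2: on WHITE (3,4): turn R to S, flip to black, move to (4,4). |black|=6 — new cell
Step 3: on WHITE (4,4): turn R to W, flip to black, move to (4,3). |black|=7 — new cell
Step 4: on BLACK (4,3): turn L to S, flip to white, move to (5,3). |black|=6 — new cell
Step 5: on WHITE (5,3): turn R to W, flip to black, move to (5,2). |black|=7 — new cell
Step 6: on WHITE (5,2): turn R to N, flip to black, move to (4,2). |black|=8 — new cell
No revisit within 6 steps.

Answer: no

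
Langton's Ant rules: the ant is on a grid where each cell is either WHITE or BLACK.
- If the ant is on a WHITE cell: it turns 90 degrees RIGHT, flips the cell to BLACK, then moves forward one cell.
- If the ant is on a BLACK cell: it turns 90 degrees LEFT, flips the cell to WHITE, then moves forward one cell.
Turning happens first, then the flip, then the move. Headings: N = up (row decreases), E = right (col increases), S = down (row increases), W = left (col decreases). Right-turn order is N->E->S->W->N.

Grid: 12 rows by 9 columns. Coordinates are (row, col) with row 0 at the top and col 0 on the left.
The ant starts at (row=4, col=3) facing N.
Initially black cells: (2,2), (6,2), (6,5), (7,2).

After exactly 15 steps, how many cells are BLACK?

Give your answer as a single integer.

Step 1: on WHITE (4,3): turn R to E, flip to black, move to (4,4). |black|=5
Step 2: on WHITE (4,4): turn R to S, flip to black, move to (5,4). |black|=6
Step 3: on WHITE (5,4): turn R to W, flip to black, move to (5,3). |black|=7
Step 4: on WHITE (5,3): turn R to N, flip to black, move to (4,3). |black|=8
Step 5: on BLACK (4,3): turn L to W, flip to white, move to (4,2). |black|=7
Step 6: on WHITE (4,2): turn R to N, flip to black, move to (3,2). |black|=8
Step 7: on WHITE (3,2): turn R to E, flip to black, move to (3,3). |black|=9
Step 8: on WHITE (3,3): turn R to S, flip to black, move to (4,3). |black|=10
Step 9: on WHITE (4,3): turn R to W, flip to black, move to (4,2). |black|=11
Step 10: on BLACK (4,2): turn L to S, flip to white, move to (5,2). |black|=10
Step 11: on WHITE (5,2): turn R to W, flip to black, move to (5,1). |black|=11
Step 12: on WHITE (5,1): turn R to N, flip to black, move to (4,1). |black|=12
Step 13: on WHITE (4,1): turn R to E, flip to black, move to (4,2). |black|=13
Step 14: on WHITE (4,2): turn R to S, flip to black, move to (5,2). |black|=14
Step 15: on BLACK (5,2): turn L to E, flip to white, move to (5,3). |black|=13

Answer: 13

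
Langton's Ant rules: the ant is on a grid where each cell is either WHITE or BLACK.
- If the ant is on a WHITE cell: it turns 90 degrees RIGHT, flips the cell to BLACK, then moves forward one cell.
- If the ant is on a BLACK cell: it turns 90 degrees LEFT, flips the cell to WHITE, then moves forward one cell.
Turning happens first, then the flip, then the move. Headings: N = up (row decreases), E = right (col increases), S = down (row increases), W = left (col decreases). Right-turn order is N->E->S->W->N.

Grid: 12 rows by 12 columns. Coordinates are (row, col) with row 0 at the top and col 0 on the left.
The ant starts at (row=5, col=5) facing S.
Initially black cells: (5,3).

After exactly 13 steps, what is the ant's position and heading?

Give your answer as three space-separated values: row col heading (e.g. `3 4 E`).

Step 1: on WHITE (5,5): turn R to W, flip to black, move to (5,4). |black|=2
Step 2: on WHITE (5,4): turn R to N, flip to black, move to (4,4). |black|=3
Step 3: on WHITE (4,4): turn R to E, flip to black, move to (4,5). |black|=4
Step 4: on WHITE (4,5): turn R to S, flip to black, move to (5,5). |black|=5
Step 5: on BLACK (5,5): turn L to E, flip to white, move to (5,6). |black|=4
Step 6: on WHITE (5,6): turn R to S, flip to black, move to (6,6). |black|=5
Step 7: on WHITE (6,6): turn R to W, flip to black, move to (6,5). |black|=6
Step 8: on WHITE (6,5): turn R to N, flip to black, move to (5,5). |black|=7
Step 9: on WHITE (5,5): turn R to E, flip to black, move to (5,6). |black|=8
Step 10: on BLACK (5,6): turn L to N, flip to white, move to (4,6). |black|=7
Step 11: on WHITE (4,6): turn R to E, flip to black, move to (4,7). |black|=8
Step 12: on WHITE (4,7): turn R to S, flip to black, move to (5,7). |black|=9
Step 13: on WHITE (5,7): turn R to W, flip to black, move to (5,6). |black|=10

Answer: 5 6 W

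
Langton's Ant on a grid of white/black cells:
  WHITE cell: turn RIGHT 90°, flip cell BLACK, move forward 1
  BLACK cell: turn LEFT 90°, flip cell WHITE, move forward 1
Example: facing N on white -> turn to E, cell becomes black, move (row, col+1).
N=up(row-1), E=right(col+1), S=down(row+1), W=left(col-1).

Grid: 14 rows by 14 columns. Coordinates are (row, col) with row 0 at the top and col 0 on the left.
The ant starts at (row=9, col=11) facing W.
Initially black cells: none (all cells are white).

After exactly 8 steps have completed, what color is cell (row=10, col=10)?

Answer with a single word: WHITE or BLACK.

Answer: BLACK

Derivation:
Step 1: on WHITE (9,11): turn R to N, flip to black, move to (8,11). |black|=1
Step 2: on WHITE (8,11): turn R to E, flip to black, move to (8,12). |black|=2
Step 3: on WHITE (8,12): turn R to S, flip to black, move to (9,12). |black|=3
Step 4: on WHITE (9,12): turn R to W, flip to black, move to (9,11). |black|=4
Step 5: on BLACK (9,11): turn L to S, flip to white, move to (10,11). |black|=3
Step 6: on WHITE (10,11): turn R to W, flip to black, move to (10,10). |black|=4
Step 7: on WHITE (10,10): turn R to N, flip to black, move to (9,10). |black|=5
Step 8: on WHITE (9,10): turn R to E, flip to black, move to (9,11). |black|=6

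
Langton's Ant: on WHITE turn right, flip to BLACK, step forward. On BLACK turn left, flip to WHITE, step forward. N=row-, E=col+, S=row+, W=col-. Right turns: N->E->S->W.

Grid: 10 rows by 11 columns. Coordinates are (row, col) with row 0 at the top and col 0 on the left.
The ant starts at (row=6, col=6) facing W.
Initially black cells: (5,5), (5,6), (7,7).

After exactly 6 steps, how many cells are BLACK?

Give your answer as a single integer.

Answer: 5

Derivation:
Step 1: on WHITE (6,6): turn R to N, flip to black, move to (5,6). |black|=4
Step 2: on BLACK (5,6): turn L to W, flip to white, move to (5,5). |black|=3
Step 3: on BLACK (5,5): turn L to S, flip to white, move to (6,5). |black|=2
Step 4: on WHITE (6,5): turn R to W, flip to black, move to (6,4). |black|=3
Step 5: on WHITE (6,4): turn R to N, flip to black, move to (5,4). |black|=4
Step 6: on WHITE (5,4): turn R to E, flip to black, move to (5,5). |black|=5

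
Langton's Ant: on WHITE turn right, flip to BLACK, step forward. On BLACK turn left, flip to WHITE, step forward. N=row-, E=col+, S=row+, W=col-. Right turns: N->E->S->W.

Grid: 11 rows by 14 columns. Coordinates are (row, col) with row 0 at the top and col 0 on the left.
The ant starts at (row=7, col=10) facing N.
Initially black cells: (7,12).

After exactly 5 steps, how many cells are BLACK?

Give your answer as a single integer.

Answer: 4

Derivation:
Step 1: on WHITE (7,10): turn R to E, flip to black, move to (7,11). |black|=2
Step 2: on WHITE (7,11): turn R to S, flip to black, move to (8,11). |black|=3
Step 3: on WHITE (8,11): turn R to W, flip to black, move to (8,10). |black|=4
Step 4: on WHITE (8,10): turn R to N, flip to black, move to (7,10). |black|=5
Step 5: on BLACK (7,10): turn L to W, flip to white, move to (7,9). |black|=4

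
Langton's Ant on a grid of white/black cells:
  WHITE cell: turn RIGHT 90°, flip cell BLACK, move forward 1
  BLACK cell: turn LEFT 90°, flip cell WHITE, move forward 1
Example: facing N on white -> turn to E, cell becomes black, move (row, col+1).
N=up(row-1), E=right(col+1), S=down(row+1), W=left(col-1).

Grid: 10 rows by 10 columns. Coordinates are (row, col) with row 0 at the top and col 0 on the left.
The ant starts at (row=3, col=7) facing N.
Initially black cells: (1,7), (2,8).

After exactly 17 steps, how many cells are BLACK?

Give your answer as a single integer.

Answer: 9

Derivation:
Step 1: on WHITE (3,7): turn R to E, flip to black, move to (3,8). |black|=3
Step 2: on WHITE (3,8): turn R to S, flip to black, move to (4,8). |black|=4
Step 3: on WHITE (4,8): turn R to W, flip to black, move to (4,7). |black|=5
Step 4: on WHITE (4,7): turn R to N, flip to black, move to (3,7). |black|=6
Step 5: on BLACK (3,7): turn L to W, flip to white, move to (3,6). |black|=5
Step 6: on WHITE (3,6): turn R to N, flip to black, move to (2,6). |black|=6
Step 7: on WHITE (2,6): turn R to E, flip to black, move to (2,7). |black|=7
Step 8: on WHITE (2,7): turn R to S, flip to black, move to (3,7). |black|=8
Step 9: on WHITE (3,7): turn R to W, flip to black, move to (3,6). |black|=9
Step 10: on BLACK (3,6): turn L to S, flip to white, move to (4,6). |black|=8
Step 11: on WHITE (4,6): turn R to W, flip to black, move to (4,5). |black|=9
Step 12: on WHITE (4,5): turn R to N, flip to black, move to (3,5). |black|=10
Step 13: on WHITE (3,5): turn R to E, flip to black, move to (3,6). |black|=11
Step 14: on WHITE (3,6): turn R to S, flip to black, move to (4,6). |black|=12
Step 15: on BLACK (4,6): turn L to E, flip to white, move to (4,7). |black|=11
Step 16: on BLACK (4,7): turn L to N, flip to white, move to (3,7). |black|=10
Step 17: on BLACK (3,7): turn L to W, flip to white, move to (3,6). |black|=9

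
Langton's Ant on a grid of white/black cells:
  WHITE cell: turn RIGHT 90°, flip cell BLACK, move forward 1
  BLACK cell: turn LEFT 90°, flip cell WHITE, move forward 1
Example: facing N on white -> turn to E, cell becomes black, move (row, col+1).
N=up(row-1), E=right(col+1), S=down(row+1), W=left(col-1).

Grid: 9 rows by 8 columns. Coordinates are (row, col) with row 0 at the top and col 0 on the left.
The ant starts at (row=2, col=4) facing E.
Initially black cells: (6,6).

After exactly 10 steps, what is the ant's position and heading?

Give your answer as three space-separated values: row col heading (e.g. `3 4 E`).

Step 1: on WHITE (2,4): turn R to S, flip to black, move to (3,4). |black|=2
Step 2: on WHITE (3,4): turn R to W, flip to black, move to (3,3). |black|=3
Step 3: on WHITE (3,3): turn R to N, flip to black, move to (2,3). |black|=4
Step 4: on WHITE (2,3): turn R to E, flip to black, move to (2,4). |black|=5
Step 5: on BLACK (2,4): turn L to N, flip to white, move to (1,4). |black|=4
Step 6: on WHITE (1,4): turn R to E, flip to black, move to (1,5). |black|=5
Step 7: on WHITE (1,5): turn R to S, flip to black, move to (2,5). |black|=6
Step 8: on WHITE (2,5): turn R to W, flip to black, move to (2,4). |black|=7
Step 9: on WHITE (2,4): turn R to N, flip to black, move to (1,4). |black|=8
Step 10: on BLACK (1,4): turn L to W, flip to white, move to (1,3). |black|=7

Answer: 1 3 W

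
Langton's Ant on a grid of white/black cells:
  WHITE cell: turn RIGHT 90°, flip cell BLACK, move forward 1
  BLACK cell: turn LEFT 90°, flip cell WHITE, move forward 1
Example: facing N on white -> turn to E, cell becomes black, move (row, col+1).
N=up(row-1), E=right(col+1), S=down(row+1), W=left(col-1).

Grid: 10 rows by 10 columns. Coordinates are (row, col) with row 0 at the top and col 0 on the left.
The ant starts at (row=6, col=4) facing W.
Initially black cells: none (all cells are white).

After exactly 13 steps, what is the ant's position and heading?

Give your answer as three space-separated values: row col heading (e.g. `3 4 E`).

Step 1: on WHITE (6,4): turn R to N, flip to black, move to (5,4). |black|=1
Step 2: on WHITE (5,4): turn R to E, flip to black, move to (5,5). |black|=2
Step 3: on WHITE (5,5): turn R to S, flip to black, move to (6,5). |black|=3
Step 4: on WHITE (6,5): turn R to W, flip to black, move to (6,4). |black|=4
Step 5: on BLACK (6,4): turn L to S, flip to white, move to (7,4). |black|=3
Step 6: on WHITE (7,4): turn R to W, flip to black, move to (7,3). |black|=4
Step 7: on WHITE (7,3): turn R to N, flip to black, move to (6,3). |black|=5
Step 8: on WHITE (6,3): turn R to E, flip to black, move to (6,4). |black|=6
Step 9: on WHITE (6,4): turn R to S, flip to black, move to (7,4). |black|=7
Step 10: on BLACK (7,4): turn L to E, flip to white, move to (7,5). |black|=6
Step 11: on WHITE (7,5): turn R to S, flip to black, move to (8,5). |black|=7
Step 12: on WHITE (8,5): turn R to W, flip to black, move to (8,4). |black|=8
Step 13: on WHITE (8,4): turn R to N, flip to black, move to (7,4). |black|=9

Answer: 7 4 N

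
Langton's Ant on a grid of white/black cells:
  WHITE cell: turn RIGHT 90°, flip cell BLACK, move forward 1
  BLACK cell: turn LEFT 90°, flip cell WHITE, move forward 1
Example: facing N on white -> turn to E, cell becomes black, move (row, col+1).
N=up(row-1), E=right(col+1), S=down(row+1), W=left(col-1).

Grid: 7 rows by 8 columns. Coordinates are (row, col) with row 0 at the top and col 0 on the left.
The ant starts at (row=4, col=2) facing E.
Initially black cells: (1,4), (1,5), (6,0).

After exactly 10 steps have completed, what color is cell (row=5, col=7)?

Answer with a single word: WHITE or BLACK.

Answer: WHITE

Derivation:
Step 1: on WHITE (4,2): turn R to S, flip to black, move to (5,2). |black|=4
Step 2: on WHITE (5,2): turn R to W, flip to black, move to (5,1). |black|=5
Step 3: on WHITE (5,1): turn R to N, flip to black, move to (4,1). |black|=6
Step 4: on WHITE (4,1): turn R to E, flip to black, move to (4,2). |black|=7
Step 5: on BLACK (4,2): turn L to N, flip to white, move to (3,2). |black|=6
Step 6: on WHITE (3,2): turn R to E, flip to black, move to (3,3). |black|=7
Step 7: on WHITE (3,3): turn R to S, flip to black, move to (4,3). |black|=8
Step 8: on WHITE (4,3): turn R to W, flip to black, move to (4,2). |black|=9
Step 9: on WHITE (4,2): turn R to N, flip to black, move to (3,2). |black|=10
Step 10: on BLACK (3,2): turn L to W, flip to white, move to (3,1). |black|=9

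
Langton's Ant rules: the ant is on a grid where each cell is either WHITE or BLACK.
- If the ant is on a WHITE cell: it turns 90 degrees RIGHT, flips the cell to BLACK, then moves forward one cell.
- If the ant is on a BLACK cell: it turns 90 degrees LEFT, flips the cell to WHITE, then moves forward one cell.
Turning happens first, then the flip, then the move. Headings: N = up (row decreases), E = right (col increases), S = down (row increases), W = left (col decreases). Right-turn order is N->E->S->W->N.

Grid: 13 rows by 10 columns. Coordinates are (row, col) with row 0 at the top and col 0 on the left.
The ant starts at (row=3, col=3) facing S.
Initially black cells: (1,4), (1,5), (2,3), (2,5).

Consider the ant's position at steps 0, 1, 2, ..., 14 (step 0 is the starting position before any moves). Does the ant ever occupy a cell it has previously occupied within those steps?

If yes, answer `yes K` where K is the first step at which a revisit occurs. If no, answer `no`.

Step 1: on WHITE (3,3): turn R to W, flip to black, move to (3,2). |black|=5 — new cell
Step 2: on WHITE (3,2): turn R to N, flip to black, move to (2,2). |black|=6 — new cell
Step 3: on WHITE (2,2): turn R to E, flip to black, move to (2,3). |black|=7 — new cell
Step 4: on BLACK (2,3): turn L to N, flip to white, move to (1,3). |black|=6 — new cell
Step 5: on WHITE (1,3): turn R to E, flip to black, move to (1,4). |black|=7 — new cell
Step 6: on BLACK (1,4): turn L to N, flip to white, move to (0,4). |black|=6 — new cell
Step 7: on WHITE (0,4): turn R to E, flip to black, move to (0,5). |black|=7 — new cell
Step 8: on WHITE (0,5): turn R to S, flip to black, move to (1,5). |black|=8 — new cell
Step 9: on BLACK (1,5): turn L to E, flip to white, move to (1,6). |black|=7 — new cell
Step 10: on WHITE (1,6): turn R to S, flip to black, move to (2,6). |black|=8 — new cell
Step 11: on WHITE (2,6): turn R to W, flip to black, move to (2,5). |black|=9 — new cell
Step 12: on BLACK (2,5): turn L to S, flip to white, move to (3,5). |black|=8 — new cell
Step 13: on WHITE (3,5): turn R to W, flip to black, move to (3,4). |black|=9 — new cell
Step 14: on WHITE (3,4): turn R to N, flip to black, move to (2,4). |black|=10 — new cell
No revisit within 14 steps.

Answer: no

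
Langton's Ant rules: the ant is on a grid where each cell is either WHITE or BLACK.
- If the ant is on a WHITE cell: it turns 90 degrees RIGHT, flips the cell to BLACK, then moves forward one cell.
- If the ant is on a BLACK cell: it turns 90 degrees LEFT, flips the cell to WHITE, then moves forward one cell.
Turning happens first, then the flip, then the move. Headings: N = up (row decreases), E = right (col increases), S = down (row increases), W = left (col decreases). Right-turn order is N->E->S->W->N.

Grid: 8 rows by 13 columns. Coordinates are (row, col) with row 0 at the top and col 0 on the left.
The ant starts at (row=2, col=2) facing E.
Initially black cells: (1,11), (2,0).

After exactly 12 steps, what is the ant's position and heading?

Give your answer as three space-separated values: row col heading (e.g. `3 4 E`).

Answer: 0 2 E

Derivation:
Step 1: on WHITE (2,2): turn R to S, flip to black, move to (3,2). |black|=3
Step 2: on WHITE (3,2): turn R to W, flip to black, move to (3,1). |black|=4
Step 3: on WHITE (3,1): turn R to N, flip to black, move to (2,1). |black|=5
Step 4: on WHITE (2,1): turn R to E, flip to black, move to (2,2). |black|=6
Step 5: on BLACK (2,2): turn L to N, flip to white, move to (1,2). |black|=5
Step 6: on WHITE (1,2): turn R to E, flip to black, move to (1,3). |black|=6
Step 7: on WHITE (1,3): turn R to S, flip to black, move to (2,3). |black|=7
Step 8: on WHITE (2,3): turn R to W, flip to black, move to (2,2). |black|=8
Step 9: on WHITE (2,2): turn R to N, flip to black, move to (1,2). |black|=9
Step 10: on BLACK (1,2): turn L to W, flip to white, move to (1,1). |black|=8
Step 11: on WHITE (1,1): turn R to N, flip to black, move to (0,1). |black|=9
Step 12: on WHITE (0,1): turn R to E, flip to black, move to (0,2). |black|=10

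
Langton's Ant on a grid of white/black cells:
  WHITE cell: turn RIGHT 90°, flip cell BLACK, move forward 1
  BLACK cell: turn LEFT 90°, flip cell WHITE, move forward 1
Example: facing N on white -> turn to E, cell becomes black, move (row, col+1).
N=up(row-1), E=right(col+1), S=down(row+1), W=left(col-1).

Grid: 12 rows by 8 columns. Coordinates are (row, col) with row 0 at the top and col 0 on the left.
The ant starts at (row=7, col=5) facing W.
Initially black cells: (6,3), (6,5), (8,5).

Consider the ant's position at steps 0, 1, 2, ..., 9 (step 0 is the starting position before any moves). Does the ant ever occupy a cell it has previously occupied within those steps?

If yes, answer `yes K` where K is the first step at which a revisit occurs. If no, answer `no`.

Step 1: on WHITE (7,5): turn R to N, flip to black, move to (6,5). |black|=4 — new cell
Step 2: on BLACK (6,5): turn L to W, flip to white, move to (6,4). |black|=3 — new cell
Step 3: on WHITE (6,4): turn R to N, flip to black, move to (5,4). |black|=4 — new cell
Step 4: on WHITE (5,4): turn R to E, flip to black, move to (5,5). |black|=5 — new cell
Step 5: on WHITE (5,5): turn R to S, flip to black, move to (6,5). |black|=6 — REVISIT

Answer: yes 5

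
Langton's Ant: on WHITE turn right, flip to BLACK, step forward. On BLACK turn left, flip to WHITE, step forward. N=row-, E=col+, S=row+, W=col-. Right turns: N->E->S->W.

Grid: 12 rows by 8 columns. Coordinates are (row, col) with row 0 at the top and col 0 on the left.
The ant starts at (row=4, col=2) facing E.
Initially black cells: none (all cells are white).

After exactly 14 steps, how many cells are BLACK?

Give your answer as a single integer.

Answer: 10

Derivation:
Step 1: on WHITE (4,2): turn R to S, flip to black, move to (5,2). |black|=1
Step 2: on WHITE (5,2): turn R to W, flip to black, move to (5,1). |black|=2
Step 3: on WHITE (5,1): turn R to N, flip to black, move to (4,1). |black|=3
Step 4: on WHITE (4,1): turn R to E, flip to black, move to (4,2). |black|=4
Step 5: on BLACK (4,2): turn L to N, flip to white, move to (3,2). |black|=3
Step 6: on WHITE (3,2): turn R to E, flip to black, move to (3,3). |black|=4
Step 7: on WHITE (3,3): turn R to S, flip to black, move to (4,3). |black|=5
Step 8: on WHITE (4,3): turn R to W, flip to black, move to (4,2). |black|=6
Step 9: on WHITE (4,2): turn R to N, flip to black, move to (3,2). |black|=7
Step 10: on BLACK (3,2): turn L to W, flip to white, move to (3,1). |black|=6
Step 11: on WHITE (3,1): turn R to N, flip to black, move to (2,1). |black|=7
Step 12: on WHITE (2,1): turn R to E, flip to black, move to (2,2). |black|=8
Step 13: on WHITE (2,2): turn R to S, flip to black, move to (3,2). |black|=9
Step 14: on WHITE (3,2): turn R to W, flip to black, move to (3,1). |black|=10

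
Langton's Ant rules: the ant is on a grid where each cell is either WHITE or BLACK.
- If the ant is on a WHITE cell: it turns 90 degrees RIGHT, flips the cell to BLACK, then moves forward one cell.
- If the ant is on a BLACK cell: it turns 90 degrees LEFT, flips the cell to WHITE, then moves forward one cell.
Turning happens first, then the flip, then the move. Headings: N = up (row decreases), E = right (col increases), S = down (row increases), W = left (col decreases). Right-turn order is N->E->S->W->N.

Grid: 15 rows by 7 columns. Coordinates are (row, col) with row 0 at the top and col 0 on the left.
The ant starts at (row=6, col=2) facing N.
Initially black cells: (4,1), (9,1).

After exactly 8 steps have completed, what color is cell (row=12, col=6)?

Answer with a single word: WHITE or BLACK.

Step 1: on WHITE (6,2): turn R to E, flip to black, move to (6,3). |black|=3
Step 2: on WHITE (6,3): turn R to S, flip to black, move to (7,3). |black|=4
Step 3: on WHITE (7,3): turn R to W, flip to black, move to (7,2). |black|=5
Step 4: on WHITE (7,2): turn R to N, flip to black, move to (6,2). |black|=6
Step 5: on BLACK (6,2): turn L to W, flip to white, move to (6,1). |black|=5
Step 6: on WHITE (6,1): turn R to N, flip to black, move to (5,1). |black|=6
Step 7: on WHITE (5,1): turn R to E, flip to black, move to (5,2). |black|=7
Step 8: on WHITE (5,2): turn R to S, flip to black, move to (6,2). |black|=8

Answer: WHITE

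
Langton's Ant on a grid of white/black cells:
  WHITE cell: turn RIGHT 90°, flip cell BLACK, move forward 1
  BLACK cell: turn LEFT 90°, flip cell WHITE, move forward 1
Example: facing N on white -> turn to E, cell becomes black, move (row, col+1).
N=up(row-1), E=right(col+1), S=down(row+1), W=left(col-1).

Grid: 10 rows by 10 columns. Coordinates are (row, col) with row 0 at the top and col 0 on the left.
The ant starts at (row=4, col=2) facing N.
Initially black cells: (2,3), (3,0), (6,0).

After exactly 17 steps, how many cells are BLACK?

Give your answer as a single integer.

Step 1: on WHITE (4,2): turn R to E, flip to black, move to (4,3). |black|=4
Step 2: on WHITE (4,3): turn R to S, flip to black, move to (5,3). |black|=5
Step 3: on WHITE (5,3): turn R to W, flip to black, move to (5,2). |black|=6
Step 4: on WHITE (5,2): turn R to N, flip to black, move to (4,2). |black|=7
Step 5: on BLACK (4,2): turn L to W, flip to white, move to (4,1). |black|=6
Step 6: on WHITE (4,1): turn R to N, flip to black, move to (3,1). |black|=7
Step 7: on WHITE (3,1): turn R to E, flip to black, move to (3,2). |black|=8
Step 8: on WHITE (3,2): turn R to S, flip to black, move to (4,2). |black|=9
Step 9: on WHITE (4,2): turn R to W, flip to black, move to (4,1). |black|=10
Step 10: on BLACK (4,1): turn L to S, flip to white, move to (5,1). |black|=9
Step 11: on WHITE (5,1): turn R to W, flip to black, move to (5,0). |black|=10
Step 12: on WHITE (5,0): turn R to N, flip to black, move to (4,0). |black|=11
Step 13: on WHITE (4,0): turn R to E, flip to black, move to (4,1). |black|=12
Step 14: on WHITE (4,1): turn R to S, flip to black, move to (5,1). |black|=13
Step 15: on BLACK (5,1): turn L to E, flip to white, move to (5,2). |black|=12
Step 16: on BLACK (5,2): turn L to N, flip to white, move to (4,2). |black|=11
Step 17: on BLACK (4,2): turn L to W, flip to white, move to (4,1). |black|=10

Answer: 10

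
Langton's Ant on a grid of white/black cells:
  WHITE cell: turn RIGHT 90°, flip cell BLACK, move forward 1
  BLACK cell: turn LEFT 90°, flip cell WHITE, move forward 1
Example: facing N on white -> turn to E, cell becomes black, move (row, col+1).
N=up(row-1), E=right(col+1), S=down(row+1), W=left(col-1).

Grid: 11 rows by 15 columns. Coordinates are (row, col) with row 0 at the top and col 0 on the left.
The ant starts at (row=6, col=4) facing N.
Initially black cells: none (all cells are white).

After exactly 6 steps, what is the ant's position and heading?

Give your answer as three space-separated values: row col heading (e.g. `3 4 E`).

Step 1: on WHITE (6,4): turn R to E, flip to black, move to (6,5). |black|=1
Step 2: on WHITE (6,5): turn R to S, flip to black, move to (7,5). |black|=2
Step 3: on WHITE (7,5): turn R to W, flip to black, move to (7,4). |black|=3
Step 4: on WHITE (7,4): turn R to N, flip to black, move to (6,4). |black|=4
Step 5: on BLACK (6,4): turn L to W, flip to white, move to (6,3). |black|=3
Step 6: on WHITE (6,3): turn R to N, flip to black, move to (5,3). |black|=4

Answer: 5 3 N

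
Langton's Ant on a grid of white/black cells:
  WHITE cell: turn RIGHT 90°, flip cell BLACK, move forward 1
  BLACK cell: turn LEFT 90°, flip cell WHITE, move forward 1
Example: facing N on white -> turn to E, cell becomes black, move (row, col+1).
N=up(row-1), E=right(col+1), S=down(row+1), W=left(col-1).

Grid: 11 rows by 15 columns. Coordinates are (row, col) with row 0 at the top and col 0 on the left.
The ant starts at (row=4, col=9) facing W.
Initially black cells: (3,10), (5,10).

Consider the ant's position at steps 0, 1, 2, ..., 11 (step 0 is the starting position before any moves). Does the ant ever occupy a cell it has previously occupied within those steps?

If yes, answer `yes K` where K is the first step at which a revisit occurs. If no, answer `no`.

Answer: yes 6

Derivation:
Step 1: on WHITE (4,9): turn R to N, flip to black, move to (3,9). |black|=3 — new cell
Step 2: on WHITE (3,9): turn R to E, flip to black, move to (3,10). |black|=4 — new cell
Step 3: on BLACK (3,10): turn L to N, flip to white, move to (2,10). |black|=3 — new cell
Step 4: on WHITE (2,10): turn R to E, flip to black, move to (2,11). |black|=4 — new cell
Step 5: on WHITE (2,11): turn R to S, flip to black, move to (3,11). |black|=5 — new cell
Step 6: on WHITE (3,11): turn R to W, flip to black, move to (3,10). |black|=6 — REVISIT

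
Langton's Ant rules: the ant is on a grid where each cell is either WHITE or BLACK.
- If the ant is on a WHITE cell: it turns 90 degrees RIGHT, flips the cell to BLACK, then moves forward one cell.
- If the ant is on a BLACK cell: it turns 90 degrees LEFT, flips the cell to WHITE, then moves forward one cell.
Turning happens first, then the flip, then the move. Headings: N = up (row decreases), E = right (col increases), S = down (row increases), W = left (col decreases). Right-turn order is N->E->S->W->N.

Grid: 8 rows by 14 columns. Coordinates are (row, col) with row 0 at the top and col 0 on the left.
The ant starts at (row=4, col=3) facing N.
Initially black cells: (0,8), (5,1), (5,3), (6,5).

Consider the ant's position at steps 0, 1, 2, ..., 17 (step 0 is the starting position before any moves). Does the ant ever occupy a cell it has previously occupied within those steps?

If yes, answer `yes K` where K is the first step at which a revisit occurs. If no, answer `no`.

Step 1: on WHITE (4,3): turn R to E, flip to black, move to (4,4). |black|=5 — new cell
Step 2: on WHITE (4,4): turn R to S, flip to black, move to (5,4). |black|=6 — new cell
Step 3: on WHITE (5,4): turn R to W, flip to black, move to (5,3). |black|=7 — new cell
Step 4: on BLACK (5,3): turn L to S, flip to white, move to (6,3). |black|=6 — new cell
Step 5: on WHITE (6,3): turn R to W, flip to black, move to (6,2). |black|=7 — new cell
Step 6: on WHITE (6,2): turn R to N, flip to black, move to (5,2). |black|=8 — new cell
Step 7: on WHITE (5,2): turn R to E, flip to black, move to (5,3). |black|=9 — REVISIT

Answer: yes 7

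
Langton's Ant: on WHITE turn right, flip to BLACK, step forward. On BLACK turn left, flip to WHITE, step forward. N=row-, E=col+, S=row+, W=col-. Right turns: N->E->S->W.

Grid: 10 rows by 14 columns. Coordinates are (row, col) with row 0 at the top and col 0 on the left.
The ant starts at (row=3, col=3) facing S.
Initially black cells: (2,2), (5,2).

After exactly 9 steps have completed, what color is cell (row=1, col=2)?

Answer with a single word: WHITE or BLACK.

Answer: BLACK

Derivation:
Step 1: on WHITE (3,3): turn R to W, flip to black, move to (3,2). |black|=3
Step 2: on WHITE (3,2): turn R to N, flip to black, move to (2,2). |black|=4
Step 3: on BLACK (2,2): turn L to W, flip to white, move to (2,1). |black|=3
Step 4: on WHITE (2,1): turn R to N, flip to black, move to (1,1). |black|=4
Step 5: on WHITE (1,1): turn R to E, flip to black, move to (1,2). |black|=5
Step 6: on WHITE (1,2): turn R to S, flip to black, move to (2,2). |black|=6
Step 7: on WHITE (2,2): turn R to W, flip to black, move to (2,1). |black|=7
Step 8: on BLACK (2,1): turn L to S, flip to white, move to (3,1). |black|=6
Step 9: on WHITE (3,1): turn R to W, flip to black, move to (3,0). |black|=7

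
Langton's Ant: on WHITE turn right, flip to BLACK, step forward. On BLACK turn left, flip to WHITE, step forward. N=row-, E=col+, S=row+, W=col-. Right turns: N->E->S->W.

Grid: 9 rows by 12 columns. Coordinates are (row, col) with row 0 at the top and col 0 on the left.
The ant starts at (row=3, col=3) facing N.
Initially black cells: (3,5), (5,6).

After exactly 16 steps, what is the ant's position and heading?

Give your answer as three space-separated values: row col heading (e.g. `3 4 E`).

Step 1: on WHITE (3,3): turn R to E, flip to black, move to (3,4). |black|=3
Step 2: on WHITE (3,4): turn R to S, flip to black, move to (4,4). |black|=4
Step 3: on WHITE (4,4): turn R to W, flip to black, move to (4,3). |black|=5
Step 4: on WHITE (4,3): turn R to N, flip to black, move to (3,3). |black|=6
Step 5: on BLACK (3,3): turn L to W, flip to white, move to (3,2). |black|=5
Step 6: on WHITE (3,2): turn R to N, flip to black, move to (2,2). |black|=6
Step 7: on WHITE (2,2): turn R to E, flip to black, move to (2,3). |black|=7
Step 8: on WHITE (2,3): turn R to S, flip to black, move to (3,3). |black|=8
Step 9: on WHITE (3,3): turn R to W, flip to black, move to (3,2). |black|=9
Step 10: on BLACK (3,2): turn L to S, flip to white, move to (4,2). |black|=8
Step 11: on WHITE (4,2): turn R to W, flip to black, move to (4,1). |black|=9
Step 12: on WHITE (4,1): turn R to N, flip to black, move to (3,1). |black|=10
Step 13: on WHITE (3,1): turn R to E, flip to black, move to (3,2). |black|=11
Step 14: on WHITE (3,2): turn R to S, flip to black, move to (4,2). |black|=12
Step 15: on BLACK (4,2): turn L to E, flip to white, move to (4,3). |black|=11
Step 16: on BLACK (4,3): turn L to N, flip to white, move to (3,3). |black|=10

Answer: 3 3 N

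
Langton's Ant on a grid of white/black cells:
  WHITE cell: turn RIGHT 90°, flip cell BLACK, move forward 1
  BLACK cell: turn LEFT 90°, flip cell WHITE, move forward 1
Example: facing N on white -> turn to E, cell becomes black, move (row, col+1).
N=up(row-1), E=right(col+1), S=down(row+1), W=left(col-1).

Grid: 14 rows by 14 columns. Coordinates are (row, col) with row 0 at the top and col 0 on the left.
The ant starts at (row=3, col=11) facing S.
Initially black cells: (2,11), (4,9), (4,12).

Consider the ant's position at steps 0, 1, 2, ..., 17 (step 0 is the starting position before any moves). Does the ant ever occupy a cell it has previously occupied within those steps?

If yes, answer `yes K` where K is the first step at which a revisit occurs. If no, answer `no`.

Step 1: on WHITE (3,11): turn R to W, flip to black, move to (3,10). |black|=4 — new cell
Step 2: on WHITE (3,10): turn R to N, flip to black, move to (2,10). |black|=5 — new cell
Step 3: on WHITE (2,10): turn R to E, flip to black, move to (2,11). |black|=6 — new cell
Step 4: on BLACK (2,11): turn L to N, flip to white, move to (1,11). |black|=5 — new cell
Step 5: on WHITE (1,11): turn R to E, flip to black, move to (1,12). |black|=6 — new cell
Step 6: on WHITE (1,12): turn R to S, flip to black, move to (2,12). |black|=7 — new cell
Step 7: on WHITE (2,12): turn R to W, flip to black, move to (2,11). |black|=8 — REVISIT

Answer: yes 7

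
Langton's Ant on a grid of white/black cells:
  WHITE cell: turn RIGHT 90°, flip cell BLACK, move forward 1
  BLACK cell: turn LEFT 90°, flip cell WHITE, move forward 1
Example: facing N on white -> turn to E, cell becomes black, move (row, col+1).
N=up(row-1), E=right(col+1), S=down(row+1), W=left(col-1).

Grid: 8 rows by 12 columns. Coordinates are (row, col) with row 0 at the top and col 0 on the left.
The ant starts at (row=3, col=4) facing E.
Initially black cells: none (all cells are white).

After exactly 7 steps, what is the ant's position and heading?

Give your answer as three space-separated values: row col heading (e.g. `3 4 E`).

Answer: 3 5 S

Derivation:
Step 1: on WHITE (3,4): turn R to S, flip to black, move to (4,4). |black|=1
Step 2: on WHITE (4,4): turn R to W, flip to black, move to (4,3). |black|=2
Step 3: on WHITE (4,3): turn R to N, flip to black, move to (3,3). |black|=3
Step 4: on WHITE (3,3): turn R to E, flip to black, move to (3,4). |black|=4
Step 5: on BLACK (3,4): turn L to N, flip to white, move to (2,4). |black|=3
Step 6: on WHITE (2,4): turn R to E, flip to black, move to (2,5). |black|=4
Step 7: on WHITE (2,5): turn R to S, flip to black, move to (3,5). |black|=5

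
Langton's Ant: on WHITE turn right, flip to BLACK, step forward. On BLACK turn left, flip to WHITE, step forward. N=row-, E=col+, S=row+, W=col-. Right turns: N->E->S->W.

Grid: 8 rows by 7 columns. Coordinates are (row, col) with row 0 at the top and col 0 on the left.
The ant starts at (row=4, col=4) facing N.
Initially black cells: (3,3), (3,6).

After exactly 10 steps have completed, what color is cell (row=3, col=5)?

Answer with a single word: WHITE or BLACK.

Step 1: on WHITE (4,4): turn R to E, flip to black, move to (4,5). |black|=3
Step 2: on WHITE (4,5): turn R to S, flip to black, move to (5,5). |black|=4
Step 3: on WHITE (5,5): turn R to W, flip to black, move to (5,4). |black|=5
Step 4: on WHITE (5,4): turn R to N, flip to black, move to (4,4). |black|=6
Step 5: on BLACK (4,4): turn L to W, flip to white, move to (4,3). |black|=5
Step 6: on WHITE (4,3): turn R to N, flip to black, move to (3,3). |black|=6
Step 7: on BLACK (3,3): turn L to W, flip to white, move to (3,2). |black|=5
Step 8: on WHITE (3,2): turn R to N, flip to black, move to (2,2). |black|=6
Step 9: on WHITE (2,2): turn R to E, flip to black, move to (2,3). |black|=7
Step 10: on WHITE (2,3): turn R to S, flip to black, move to (3,3). |black|=8

Answer: WHITE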